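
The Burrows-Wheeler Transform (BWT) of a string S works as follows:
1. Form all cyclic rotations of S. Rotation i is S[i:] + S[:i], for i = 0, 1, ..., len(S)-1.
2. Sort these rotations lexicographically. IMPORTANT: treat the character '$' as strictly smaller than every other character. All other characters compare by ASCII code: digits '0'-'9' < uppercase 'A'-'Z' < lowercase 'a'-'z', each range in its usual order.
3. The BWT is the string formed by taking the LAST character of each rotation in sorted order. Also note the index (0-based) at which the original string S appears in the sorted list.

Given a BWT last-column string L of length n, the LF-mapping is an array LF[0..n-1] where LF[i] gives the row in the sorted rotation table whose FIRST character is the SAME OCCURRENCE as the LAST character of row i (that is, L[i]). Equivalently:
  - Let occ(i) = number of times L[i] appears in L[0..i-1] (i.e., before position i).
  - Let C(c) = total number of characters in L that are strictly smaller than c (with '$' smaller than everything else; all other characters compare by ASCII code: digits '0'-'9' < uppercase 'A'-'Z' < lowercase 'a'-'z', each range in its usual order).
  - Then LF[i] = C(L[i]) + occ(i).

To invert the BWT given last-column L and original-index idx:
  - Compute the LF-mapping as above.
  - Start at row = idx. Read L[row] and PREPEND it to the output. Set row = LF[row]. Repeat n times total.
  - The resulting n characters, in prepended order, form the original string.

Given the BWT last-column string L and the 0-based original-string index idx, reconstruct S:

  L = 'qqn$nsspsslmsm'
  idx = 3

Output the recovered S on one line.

LF mapping: 7 8 4 0 5 9 10 6 11 12 1 2 13 3
Walk LF starting at row 3, prepending L[row]:
  step 1: row=3, L[3]='$', prepend. Next row=LF[3]=0
  step 2: row=0, L[0]='q', prepend. Next row=LF[0]=7
  step 3: row=7, L[7]='p', prepend. Next row=LF[7]=6
  step 4: row=6, L[6]='s', prepend. Next row=LF[6]=10
  step 5: row=10, L[10]='l', prepend. Next row=LF[10]=1
  step 6: row=1, L[1]='q', prepend. Next row=LF[1]=8
  step 7: row=8, L[8]='s', prepend. Next row=LF[8]=11
  step 8: row=11, L[11]='m', prepend. Next row=LF[11]=2
  step 9: row=2, L[2]='n', prepend. Next row=LF[2]=4
  step 10: row=4, L[4]='n', prepend. Next row=LF[4]=5
  step 11: row=5, L[5]='s', prepend. Next row=LF[5]=9
  step 12: row=9, L[9]='s', prepend. Next row=LF[9]=12
  step 13: row=12, L[12]='s', prepend. Next row=LF[12]=13
  step 14: row=13, L[13]='m', prepend. Next row=LF[13]=3
Reversed output: msssnnmsqlspq$

Answer: msssnnmsqlspq$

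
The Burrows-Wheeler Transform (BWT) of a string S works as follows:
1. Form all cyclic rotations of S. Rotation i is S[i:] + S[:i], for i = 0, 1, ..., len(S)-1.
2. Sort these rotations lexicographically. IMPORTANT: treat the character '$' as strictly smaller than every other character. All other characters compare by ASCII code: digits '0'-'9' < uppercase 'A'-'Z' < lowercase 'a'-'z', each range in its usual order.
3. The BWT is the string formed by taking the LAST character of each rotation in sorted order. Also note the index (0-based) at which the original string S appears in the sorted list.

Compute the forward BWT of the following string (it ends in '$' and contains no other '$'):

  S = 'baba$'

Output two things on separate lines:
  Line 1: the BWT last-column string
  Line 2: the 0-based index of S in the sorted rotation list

Answer: abba$
4

Derivation:
All 5 rotations (rotation i = S[i:]+S[:i]):
  rot[0] = baba$
  rot[1] = aba$b
  rot[2] = ba$ba
  rot[3] = a$bab
  rot[4] = $baba
Sorted (with $ < everything):
  sorted[0] = $baba  (last char: 'a')
  sorted[1] = a$bab  (last char: 'b')
  sorted[2] = aba$b  (last char: 'b')
  sorted[3] = ba$ba  (last char: 'a')
  sorted[4] = baba$  (last char: '$')
Last column: abba$
Original string S is at sorted index 4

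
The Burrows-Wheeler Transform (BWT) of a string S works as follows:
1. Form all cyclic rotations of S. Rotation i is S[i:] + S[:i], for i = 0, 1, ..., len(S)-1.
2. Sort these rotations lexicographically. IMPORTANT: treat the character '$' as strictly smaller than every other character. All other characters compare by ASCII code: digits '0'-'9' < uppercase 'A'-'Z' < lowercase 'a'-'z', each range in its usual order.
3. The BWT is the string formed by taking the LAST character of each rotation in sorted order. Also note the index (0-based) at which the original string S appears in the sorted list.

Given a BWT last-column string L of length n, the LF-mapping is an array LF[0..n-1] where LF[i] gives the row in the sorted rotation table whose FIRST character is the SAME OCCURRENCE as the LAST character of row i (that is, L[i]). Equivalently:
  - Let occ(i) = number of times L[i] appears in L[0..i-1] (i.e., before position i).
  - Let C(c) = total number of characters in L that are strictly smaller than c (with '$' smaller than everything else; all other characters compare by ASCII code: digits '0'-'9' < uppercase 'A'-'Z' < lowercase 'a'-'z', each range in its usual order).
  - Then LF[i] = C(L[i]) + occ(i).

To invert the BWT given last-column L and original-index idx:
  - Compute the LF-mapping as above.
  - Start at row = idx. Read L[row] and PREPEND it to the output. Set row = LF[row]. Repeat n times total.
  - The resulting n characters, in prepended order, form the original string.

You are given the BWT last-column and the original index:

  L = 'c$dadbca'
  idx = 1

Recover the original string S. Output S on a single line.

LF mapping: 4 0 6 1 7 3 5 2
Walk LF starting at row 1, prepending L[row]:
  step 1: row=1, L[1]='$', prepend. Next row=LF[1]=0
  step 2: row=0, L[0]='c', prepend. Next row=LF[0]=4
  step 3: row=4, L[4]='d', prepend. Next row=LF[4]=7
  step 4: row=7, L[7]='a', prepend. Next row=LF[7]=2
  step 5: row=2, L[2]='d', prepend. Next row=LF[2]=6
  step 6: row=6, L[6]='c', prepend. Next row=LF[6]=5
  step 7: row=5, L[5]='b', prepend. Next row=LF[5]=3
  step 8: row=3, L[3]='a', prepend. Next row=LF[3]=1
Reversed output: abcdadc$

Answer: abcdadc$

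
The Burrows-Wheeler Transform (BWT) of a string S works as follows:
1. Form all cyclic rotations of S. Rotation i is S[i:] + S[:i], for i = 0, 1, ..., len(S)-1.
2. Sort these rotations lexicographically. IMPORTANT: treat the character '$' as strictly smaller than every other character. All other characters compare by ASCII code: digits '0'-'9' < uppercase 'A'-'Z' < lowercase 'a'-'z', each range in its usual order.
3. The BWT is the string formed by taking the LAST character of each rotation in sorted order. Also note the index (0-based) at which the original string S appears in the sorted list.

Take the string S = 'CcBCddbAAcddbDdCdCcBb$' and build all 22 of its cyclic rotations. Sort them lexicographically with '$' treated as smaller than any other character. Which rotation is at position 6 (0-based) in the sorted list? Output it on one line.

All 22 rotations (rotation i = S[i:]+S[:i]):
  rot[0] = CcBCddbAAcddbDdCdCcBb$
  rot[1] = cBCddbAAcddbDdCdCcBb$C
  rot[2] = BCddbAAcddbDdCdCcBb$Cc
  rot[3] = CddbAAcddbDdCdCcBb$CcB
  rot[4] = ddbAAcddbDdCdCcBb$CcBC
  rot[5] = dbAAcddbDdCdCcBb$CcBCd
  rot[6] = bAAcddbDdCdCcBb$CcBCdd
  rot[7] = AAcddbDdCdCcBb$CcBCddb
  rot[8] = AcddbDdCdCcBb$CcBCddbA
  rot[9] = cddbDdCdCcBb$CcBCddbAA
  rot[10] = ddbDdCdCcBb$CcBCddbAAc
  rot[11] = dbDdCdCcBb$CcBCddbAAcd
  rot[12] = bDdCdCcBb$CcBCddbAAcdd
  rot[13] = DdCdCcBb$CcBCddbAAcddb
  rot[14] = dCdCcBb$CcBCddbAAcddbD
  rot[15] = CdCcBb$CcBCddbAAcddbDd
  rot[16] = dCcBb$CcBCddbAAcddbDdC
  rot[17] = CcBb$CcBCddbAAcddbDdCd
  rot[18] = cBb$CcBCddbAAcddbDdCdC
  rot[19] = Bb$CcBCddbAAcddbDdCdCc
  rot[20] = b$CcBCddbAAcddbDdCdCcB
  rot[21] = $CcBCddbAAcddbDdCdCcBb
Sorted (with $ < everything):
  sorted[0] = $CcBCddbAAcddbDdCdCcBb
  sorted[1] = AAcddbDdCdCcBb$CcBCddb
  sorted[2] = AcddbDdCdCcBb$CcBCddbA
  sorted[3] = BCddbAAcddbDdCdCcBb$Cc
  sorted[4] = Bb$CcBCddbAAcddbDdCdCc
  sorted[5] = CcBCddbAAcddbDdCdCcBb$
  sorted[6] = CcBb$CcBCddbAAcddbDdCd
  sorted[7] = CdCcBb$CcBCddbAAcddbDd
  sorted[8] = CddbAAcddbDdCdCcBb$CcB
  sorted[9] = DdCdCcBb$CcBCddbAAcddb
  sorted[10] = b$CcBCddbAAcddbDdCdCcB
  sorted[11] = bAAcddbDdCdCcBb$CcBCdd
  sorted[12] = bDdCdCcBb$CcBCddbAAcdd
  sorted[13] = cBCddbAAcddbDdCdCcBb$C
  sorted[14] = cBb$CcBCddbAAcddbDdCdC
  sorted[15] = cddbDdCdCcBb$CcBCddbAA
  sorted[16] = dCcBb$CcBCddbAAcddbDdC
  sorted[17] = dCdCcBb$CcBCddbAAcddbD
  sorted[18] = dbAAcddbDdCdCcBb$CcBCd
  sorted[19] = dbDdCdCcBb$CcBCddbAAcd
  sorted[20] = ddbAAcddbDdCdCcBb$CcBC
  sorted[21] = ddbDdCdCcBb$CcBCddbAAc
sorted[6] = CcBb$CcBCddbAAcddbDdCd

Answer: CcBb$CcBCddbAAcddbDdCd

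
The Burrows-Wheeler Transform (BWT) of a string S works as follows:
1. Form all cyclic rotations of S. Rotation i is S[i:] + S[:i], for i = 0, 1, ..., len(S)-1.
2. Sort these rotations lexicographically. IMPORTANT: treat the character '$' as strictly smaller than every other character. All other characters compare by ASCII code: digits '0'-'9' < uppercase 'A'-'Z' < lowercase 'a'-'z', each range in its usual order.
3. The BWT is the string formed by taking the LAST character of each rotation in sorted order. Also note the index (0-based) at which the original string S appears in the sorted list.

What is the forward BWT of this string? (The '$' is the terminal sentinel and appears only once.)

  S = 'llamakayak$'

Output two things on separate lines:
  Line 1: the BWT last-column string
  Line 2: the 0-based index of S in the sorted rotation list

All 11 rotations (rotation i = S[i:]+S[:i]):
  rot[0] = llamakayak$
  rot[1] = lamakayak$l
  rot[2] = amakayak$ll
  rot[3] = makayak$lla
  rot[4] = akayak$llam
  rot[5] = kayak$llama
  rot[6] = ayak$llamak
  rot[7] = yak$llamaka
  rot[8] = ak$llamakay
  rot[9] = k$llamakaya
  rot[10] = $llamakayak
Sorted (with $ < everything):
  sorted[0] = $llamakayak  (last char: 'k')
  sorted[1] = ak$llamakay  (last char: 'y')
  sorted[2] = akayak$llam  (last char: 'm')
  sorted[3] = amakayak$ll  (last char: 'l')
  sorted[4] = ayak$llamak  (last char: 'k')
  sorted[5] = k$llamakaya  (last char: 'a')
  sorted[6] = kayak$llama  (last char: 'a')
  sorted[7] = lamakayak$l  (last char: 'l')
  sorted[8] = llamakayak$  (last char: '$')
  sorted[9] = makayak$lla  (last char: 'a')
  sorted[10] = yak$llamaka  (last char: 'a')
Last column: kymlkaal$aa
Original string S is at sorted index 8

Answer: kymlkaal$aa
8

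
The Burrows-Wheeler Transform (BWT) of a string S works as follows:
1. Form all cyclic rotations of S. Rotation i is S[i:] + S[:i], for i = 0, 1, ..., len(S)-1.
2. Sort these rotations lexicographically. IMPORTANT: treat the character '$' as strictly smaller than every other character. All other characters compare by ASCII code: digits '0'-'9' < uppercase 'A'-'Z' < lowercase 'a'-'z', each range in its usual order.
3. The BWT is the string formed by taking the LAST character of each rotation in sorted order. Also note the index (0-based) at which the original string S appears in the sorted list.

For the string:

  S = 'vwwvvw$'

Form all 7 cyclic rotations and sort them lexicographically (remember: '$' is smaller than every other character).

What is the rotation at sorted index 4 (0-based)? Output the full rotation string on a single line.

Answer: w$vwwvv

Derivation:
All 7 rotations (rotation i = S[i:]+S[:i]):
  rot[0] = vwwvvw$
  rot[1] = wwvvw$v
  rot[2] = wvvw$vw
  rot[3] = vvw$vww
  rot[4] = vw$vwwv
  rot[5] = w$vwwvv
  rot[6] = $vwwvvw
Sorted (with $ < everything):
  sorted[0] = $vwwvvw
  sorted[1] = vvw$vww
  sorted[2] = vw$vwwv
  sorted[3] = vwwvvw$
  sorted[4] = w$vwwvv
  sorted[5] = wvvw$vw
  sorted[6] = wwvvw$v
sorted[4] = w$vwwvv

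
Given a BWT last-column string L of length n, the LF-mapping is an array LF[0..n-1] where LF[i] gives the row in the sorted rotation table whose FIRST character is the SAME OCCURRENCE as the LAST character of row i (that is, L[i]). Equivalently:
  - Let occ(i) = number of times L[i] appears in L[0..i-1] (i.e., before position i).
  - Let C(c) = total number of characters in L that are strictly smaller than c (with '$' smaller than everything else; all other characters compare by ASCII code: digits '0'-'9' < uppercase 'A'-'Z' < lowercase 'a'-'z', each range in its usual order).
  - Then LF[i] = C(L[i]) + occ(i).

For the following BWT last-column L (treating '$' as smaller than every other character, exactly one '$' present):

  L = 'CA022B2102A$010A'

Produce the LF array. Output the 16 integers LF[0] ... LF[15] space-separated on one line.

Answer: 15 11 1 7 8 14 9 5 2 10 12 0 3 6 4 13

Derivation:
Char counts: '$':1, '0':4, '1':2, '2':4, 'A':3, 'B':1, 'C':1
C (first-col start): C('$')=0, C('0')=1, C('1')=5, C('2')=7, C('A')=11, C('B')=14, C('C')=15
L[0]='C': occ=0, LF[0]=C('C')+0=15+0=15
L[1]='A': occ=0, LF[1]=C('A')+0=11+0=11
L[2]='0': occ=0, LF[2]=C('0')+0=1+0=1
L[3]='2': occ=0, LF[3]=C('2')+0=7+0=7
L[4]='2': occ=1, LF[4]=C('2')+1=7+1=8
L[5]='B': occ=0, LF[5]=C('B')+0=14+0=14
L[6]='2': occ=2, LF[6]=C('2')+2=7+2=9
L[7]='1': occ=0, LF[7]=C('1')+0=5+0=5
L[8]='0': occ=1, LF[8]=C('0')+1=1+1=2
L[9]='2': occ=3, LF[9]=C('2')+3=7+3=10
L[10]='A': occ=1, LF[10]=C('A')+1=11+1=12
L[11]='$': occ=0, LF[11]=C('$')+0=0+0=0
L[12]='0': occ=2, LF[12]=C('0')+2=1+2=3
L[13]='1': occ=1, LF[13]=C('1')+1=5+1=6
L[14]='0': occ=3, LF[14]=C('0')+3=1+3=4
L[15]='A': occ=2, LF[15]=C('A')+2=11+2=13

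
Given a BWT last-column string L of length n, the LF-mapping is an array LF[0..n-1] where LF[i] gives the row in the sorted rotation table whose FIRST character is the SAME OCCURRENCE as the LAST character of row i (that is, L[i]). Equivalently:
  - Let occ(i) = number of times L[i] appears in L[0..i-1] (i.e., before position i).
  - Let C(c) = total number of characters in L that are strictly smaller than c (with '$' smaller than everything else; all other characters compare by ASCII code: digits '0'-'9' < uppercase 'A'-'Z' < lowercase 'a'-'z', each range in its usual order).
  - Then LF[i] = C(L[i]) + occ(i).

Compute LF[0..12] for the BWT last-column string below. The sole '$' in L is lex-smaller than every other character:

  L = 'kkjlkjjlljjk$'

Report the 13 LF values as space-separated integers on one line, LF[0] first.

Char counts: '$':1, 'j':5, 'k':4, 'l':3
C (first-col start): C('$')=0, C('j')=1, C('k')=6, C('l')=10
L[0]='k': occ=0, LF[0]=C('k')+0=6+0=6
L[1]='k': occ=1, LF[1]=C('k')+1=6+1=7
L[2]='j': occ=0, LF[2]=C('j')+0=1+0=1
L[3]='l': occ=0, LF[3]=C('l')+0=10+0=10
L[4]='k': occ=2, LF[4]=C('k')+2=6+2=8
L[5]='j': occ=1, LF[5]=C('j')+1=1+1=2
L[6]='j': occ=2, LF[6]=C('j')+2=1+2=3
L[7]='l': occ=1, LF[7]=C('l')+1=10+1=11
L[8]='l': occ=2, LF[8]=C('l')+2=10+2=12
L[9]='j': occ=3, LF[9]=C('j')+3=1+3=4
L[10]='j': occ=4, LF[10]=C('j')+4=1+4=5
L[11]='k': occ=3, LF[11]=C('k')+3=6+3=9
L[12]='$': occ=0, LF[12]=C('$')+0=0+0=0

Answer: 6 7 1 10 8 2 3 11 12 4 5 9 0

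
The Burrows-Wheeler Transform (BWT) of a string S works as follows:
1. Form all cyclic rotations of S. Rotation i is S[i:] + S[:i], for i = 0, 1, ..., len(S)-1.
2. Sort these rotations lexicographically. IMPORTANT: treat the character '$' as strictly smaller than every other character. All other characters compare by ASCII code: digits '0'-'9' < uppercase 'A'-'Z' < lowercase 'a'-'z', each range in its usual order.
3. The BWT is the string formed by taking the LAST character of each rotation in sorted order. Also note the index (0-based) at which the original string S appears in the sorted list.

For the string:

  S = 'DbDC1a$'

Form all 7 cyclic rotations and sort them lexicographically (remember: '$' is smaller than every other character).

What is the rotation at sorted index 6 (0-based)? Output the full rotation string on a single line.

All 7 rotations (rotation i = S[i:]+S[:i]):
  rot[0] = DbDC1a$
  rot[1] = bDC1a$D
  rot[2] = DC1a$Db
  rot[3] = C1a$DbD
  rot[4] = 1a$DbDC
  rot[5] = a$DbDC1
  rot[6] = $DbDC1a
Sorted (with $ < everything):
  sorted[0] = $DbDC1a
  sorted[1] = 1a$DbDC
  sorted[2] = C1a$DbD
  sorted[3] = DC1a$Db
  sorted[4] = DbDC1a$
  sorted[5] = a$DbDC1
  sorted[6] = bDC1a$D
sorted[6] = bDC1a$D

Answer: bDC1a$D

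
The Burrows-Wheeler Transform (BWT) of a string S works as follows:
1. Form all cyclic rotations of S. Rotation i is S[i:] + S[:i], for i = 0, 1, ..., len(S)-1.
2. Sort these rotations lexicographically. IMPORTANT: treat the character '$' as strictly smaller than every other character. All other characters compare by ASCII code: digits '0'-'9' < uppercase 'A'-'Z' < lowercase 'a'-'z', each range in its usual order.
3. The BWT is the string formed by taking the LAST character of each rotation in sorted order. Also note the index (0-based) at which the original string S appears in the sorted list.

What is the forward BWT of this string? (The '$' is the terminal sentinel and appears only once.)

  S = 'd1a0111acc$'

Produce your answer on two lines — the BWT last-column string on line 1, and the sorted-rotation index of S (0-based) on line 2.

Answer: ca01d111ca$
10

Derivation:
All 11 rotations (rotation i = S[i:]+S[:i]):
  rot[0] = d1a0111acc$
  rot[1] = 1a0111acc$d
  rot[2] = a0111acc$d1
  rot[3] = 0111acc$d1a
  rot[4] = 111acc$d1a0
  rot[5] = 11acc$d1a01
  rot[6] = 1acc$d1a011
  rot[7] = acc$d1a0111
  rot[8] = cc$d1a0111a
  rot[9] = c$d1a0111ac
  rot[10] = $d1a0111acc
Sorted (with $ < everything):
  sorted[0] = $d1a0111acc  (last char: 'c')
  sorted[1] = 0111acc$d1a  (last char: 'a')
  sorted[2] = 111acc$d1a0  (last char: '0')
  sorted[3] = 11acc$d1a01  (last char: '1')
  sorted[4] = 1a0111acc$d  (last char: 'd')
  sorted[5] = 1acc$d1a011  (last char: '1')
  sorted[6] = a0111acc$d1  (last char: '1')
  sorted[7] = acc$d1a0111  (last char: '1')
  sorted[8] = c$d1a0111ac  (last char: 'c')
  sorted[9] = cc$d1a0111a  (last char: 'a')
  sorted[10] = d1a0111acc$  (last char: '$')
Last column: ca01d111ca$
Original string S is at sorted index 10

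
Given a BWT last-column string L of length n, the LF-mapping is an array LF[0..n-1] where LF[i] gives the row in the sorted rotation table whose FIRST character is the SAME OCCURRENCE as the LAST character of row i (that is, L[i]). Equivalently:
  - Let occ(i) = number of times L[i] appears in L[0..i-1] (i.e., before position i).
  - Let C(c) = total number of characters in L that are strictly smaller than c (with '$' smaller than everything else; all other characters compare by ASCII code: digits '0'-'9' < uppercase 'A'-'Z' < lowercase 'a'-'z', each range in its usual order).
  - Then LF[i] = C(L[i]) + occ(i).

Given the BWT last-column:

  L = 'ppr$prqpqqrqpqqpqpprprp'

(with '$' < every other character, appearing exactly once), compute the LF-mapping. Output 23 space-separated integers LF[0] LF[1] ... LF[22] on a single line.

Answer: 1 2 18 0 3 19 11 4 12 13 20 14 5 15 16 6 17 7 8 21 9 22 10

Derivation:
Char counts: '$':1, 'p':10, 'q':7, 'r':5
C (first-col start): C('$')=0, C('p')=1, C('q')=11, C('r')=18
L[0]='p': occ=0, LF[0]=C('p')+0=1+0=1
L[1]='p': occ=1, LF[1]=C('p')+1=1+1=2
L[2]='r': occ=0, LF[2]=C('r')+0=18+0=18
L[3]='$': occ=0, LF[3]=C('$')+0=0+0=0
L[4]='p': occ=2, LF[4]=C('p')+2=1+2=3
L[5]='r': occ=1, LF[5]=C('r')+1=18+1=19
L[6]='q': occ=0, LF[6]=C('q')+0=11+0=11
L[7]='p': occ=3, LF[7]=C('p')+3=1+3=4
L[8]='q': occ=1, LF[8]=C('q')+1=11+1=12
L[9]='q': occ=2, LF[9]=C('q')+2=11+2=13
L[10]='r': occ=2, LF[10]=C('r')+2=18+2=20
L[11]='q': occ=3, LF[11]=C('q')+3=11+3=14
L[12]='p': occ=4, LF[12]=C('p')+4=1+4=5
L[13]='q': occ=4, LF[13]=C('q')+4=11+4=15
L[14]='q': occ=5, LF[14]=C('q')+5=11+5=16
L[15]='p': occ=5, LF[15]=C('p')+5=1+5=6
L[16]='q': occ=6, LF[16]=C('q')+6=11+6=17
L[17]='p': occ=6, LF[17]=C('p')+6=1+6=7
L[18]='p': occ=7, LF[18]=C('p')+7=1+7=8
L[19]='r': occ=3, LF[19]=C('r')+3=18+3=21
L[20]='p': occ=8, LF[20]=C('p')+8=1+8=9
L[21]='r': occ=4, LF[21]=C('r')+4=18+4=22
L[22]='p': occ=9, LF[22]=C('p')+9=1+9=10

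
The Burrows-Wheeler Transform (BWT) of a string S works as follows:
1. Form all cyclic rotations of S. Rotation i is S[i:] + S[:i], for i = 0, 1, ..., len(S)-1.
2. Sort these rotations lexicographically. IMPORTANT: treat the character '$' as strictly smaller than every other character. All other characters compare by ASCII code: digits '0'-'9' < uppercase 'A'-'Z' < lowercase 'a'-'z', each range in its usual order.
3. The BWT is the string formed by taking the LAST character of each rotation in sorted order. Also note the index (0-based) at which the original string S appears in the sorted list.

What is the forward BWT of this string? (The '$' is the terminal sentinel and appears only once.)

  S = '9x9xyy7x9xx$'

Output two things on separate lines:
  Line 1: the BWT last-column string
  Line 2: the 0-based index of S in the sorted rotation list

All 12 rotations (rotation i = S[i:]+S[:i]):
  rot[0] = 9x9xyy7x9xx$
  rot[1] = x9xyy7x9xx$9
  rot[2] = 9xyy7x9xx$9x
  rot[3] = xyy7x9xx$9x9
  rot[4] = yy7x9xx$9x9x
  rot[5] = y7x9xx$9x9xy
  rot[6] = 7x9xx$9x9xyy
  rot[7] = x9xx$9x9xyy7
  rot[8] = 9xx$9x9xyy7x
  rot[9] = xx$9x9xyy7x9
  rot[10] = x$9x9xyy7x9x
  rot[11] = $9x9xyy7x9xx
Sorted (with $ < everything):
  sorted[0] = $9x9xyy7x9xx  (last char: 'x')
  sorted[1] = 7x9xx$9x9xyy  (last char: 'y')
  sorted[2] = 9x9xyy7x9xx$  (last char: '$')
  sorted[3] = 9xx$9x9xyy7x  (last char: 'x')
  sorted[4] = 9xyy7x9xx$9x  (last char: 'x')
  sorted[5] = x$9x9xyy7x9x  (last char: 'x')
  sorted[6] = x9xx$9x9xyy7  (last char: '7')
  sorted[7] = x9xyy7x9xx$9  (last char: '9')
  sorted[8] = xx$9x9xyy7x9  (last char: '9')
  sorted[9] = xyy7x9xx$9x9  (last char: '9')
  sorted[10] = y7x9xx$9x9xy  (last char: 'y')
  sorted[11] = yy7x9xx$9x9x  (last char: 'x')
Last column: xy$xxx7999yx
Original string S is at sorted index 2

Answer: xy$xxx7999yx
2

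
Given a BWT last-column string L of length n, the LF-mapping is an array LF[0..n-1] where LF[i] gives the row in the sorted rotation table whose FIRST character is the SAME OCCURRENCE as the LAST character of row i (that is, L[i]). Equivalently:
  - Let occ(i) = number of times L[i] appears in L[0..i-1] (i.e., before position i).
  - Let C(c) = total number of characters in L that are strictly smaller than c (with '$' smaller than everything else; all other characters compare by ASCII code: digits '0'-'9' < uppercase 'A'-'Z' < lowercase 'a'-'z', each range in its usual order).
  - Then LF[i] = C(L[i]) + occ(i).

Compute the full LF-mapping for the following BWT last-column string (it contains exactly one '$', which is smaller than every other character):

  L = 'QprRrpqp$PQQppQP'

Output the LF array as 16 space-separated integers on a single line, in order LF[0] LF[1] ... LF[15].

Char counts: '$':1, 'P':2, 'Q':4, 'R':1, 'p':5, 'q':1, 'r':2
C (first-col start): C('$')=0, C('P')=1, C('Q')=3, C('R')=7, C('p')=8, C('q')=13, C('r')=14
L[0]='Q': occ=0, LF[0]=C('Q')+0=3+0=3
L[1]='p': occ=0, LF[1]=C('p')+0=8+0=8
L[2]='r': occ=0, LF[2]=C('r')+0=14+0=14
L[3]='R': occ=0, LF[3]=C('R')+0=7+0=7
L[4]='r': occ=1, LF[4]=C('r')+1=14+1=15
L[5]='p': occ=1, LF[5]=C('p')+1=8+1=9
L[6]='q': occ=0, LF[6]=C('q')+0=13+0=13
L[7]='p': occ=2, LF[7]=C('p')+2=8+2=10
L[8]='$': occ=0, LF[8]=C('$')+0=0+0=0
L[9]='P': occ=0, LF[9]=C('P')+0=1+0=1
L[10]='Q': occ=1, LF[10]=C('Q')+1=3+1=4
L[11]='Q': occ=2, LF[11]=C('Q')+2=3+2=5
L[12]='p': occ=3, LF[12]=C('p')+3=8+3=11
L[13]='p': occ=4, LF[13]=C('p')+4=8+4=12
L[14]='Q': occ=3, LF[14]=C('Q')+3=3+3=6
L[15]='P': occ=1, LF[15]=C('P')+1=1+1=2

Answer: 3 8 14 7 15 9 13 10 0 1 4 5 11 12 6 2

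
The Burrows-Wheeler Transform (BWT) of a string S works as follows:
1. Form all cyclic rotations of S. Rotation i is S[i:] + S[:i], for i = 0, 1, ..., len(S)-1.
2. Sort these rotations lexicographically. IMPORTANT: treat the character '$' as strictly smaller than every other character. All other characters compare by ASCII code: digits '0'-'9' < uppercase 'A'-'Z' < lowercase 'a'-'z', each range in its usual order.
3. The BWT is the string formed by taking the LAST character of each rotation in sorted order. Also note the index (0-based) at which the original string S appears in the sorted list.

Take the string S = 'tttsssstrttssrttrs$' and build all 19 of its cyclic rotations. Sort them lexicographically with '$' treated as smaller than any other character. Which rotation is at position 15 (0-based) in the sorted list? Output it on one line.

All 19 rotations (rotation i = S[i:]+S[:i]):
  rot[0] = tttsssstrttssrttrs$
  rot[1] = ttsssstrttssrttrs$t
  rot[2] = tsssstrttssrttrs$tt
  rot[3] = sssstrttssrttrs$ttt
  rot[4] = ssstrttssrttrs$ttts
  rot[5] = sstrttssrttrs$tttss
  rot[6] = strttssrttrs$tttsss
  rot[7] = trttssrttrs$tttssss
  rot[8] = rttssrttrs$tttsssst
  rot[9] = ttssrttrs$tttsssstr
  rot[10] = tssrttrs$tttsssstrt
  rot[11] = ssrttrs$tttsssstrtt
  rot[12] = srttrs$tttsssstrtts
  rot[13] = rttrs$tttsssstrttss
  rot[14] = ttrs$tttsssstrttssr
  rot[15] = trs$tttsssstrttssrt
  rot[16] = rs$tttsssstrttssrtt
  rot[17] = s$tttsssstrttssrttr
  rot[18] = $tttsssstrttssrttrs
Sorted (with $ < everything):
  sorted[0] = $tttsssstrttssrttrs
  sorted[1] = rs$tttsssstrttssrtt
  sorted[2] = rttrs$tttsssstrttss
  sorted[3] = rttssrttrs$tttsssst
  sorted[4] = s$tttsssstrttssrttr
  sorted[5] = srttrs$tttsssstrtts
  sorted[6] = ssrttrs$tttsssstrtt
  sorted[7] = sssstrttssrttrs$ttt
  sorted[8] = ssstrttssrttrs$ttts
  sorted[9] = sstrttssrttrs$tttss
  sorted[10] = strttssrttrs$tttsss
  sorted[11] = trs$tttsssstrttssrt
  sorted[12] = trttssrttrs$tttssss
  sorted[13] = tssrttrs$tttsssstrt
  sorted[14] = tsssstrttssrttrs$tt
  sorted[15] = ttrs$tttsssstrttssr
  sorted[16] = ttssrttrs$tttsssstr
  sorted[17] = ttsssstrttssrttrs$t
  sorted[18] = tttsssstrttssrttrs$
sorted[15] = ttrs$tttsssstrttssr

Answer: ttrs$tttsssstrttssr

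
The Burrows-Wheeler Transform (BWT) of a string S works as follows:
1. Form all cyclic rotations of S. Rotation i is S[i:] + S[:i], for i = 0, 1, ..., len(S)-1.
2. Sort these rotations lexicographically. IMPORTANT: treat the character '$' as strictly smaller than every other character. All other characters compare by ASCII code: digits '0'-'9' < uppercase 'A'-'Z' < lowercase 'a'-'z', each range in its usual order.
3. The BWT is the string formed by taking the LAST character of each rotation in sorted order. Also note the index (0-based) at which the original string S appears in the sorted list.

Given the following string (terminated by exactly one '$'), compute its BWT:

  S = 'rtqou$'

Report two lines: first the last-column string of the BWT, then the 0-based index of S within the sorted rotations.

Answer: uqt$ro
3

Derivation:
All 6 rotations (rotation i = S[i:]+S[:i]):
  rot[0] = rtqou$
  rot[1] = tqou$r
  rot[2] = qou$rt
  rot[3] = ou$rtq
  rot[4] = u$rtqo
  rot[5] = $rtqou
Sorted (with $ < everything):
  sorted[0] = $rtqou  (last char: 'u')
  sorted[1] = ou$rtq  (last char: 'q')
  sorted[2] = qou$rt  (last char: 't')
  sorted[3] = rtqou$  (last char: '$')
  sorted[4] = tqou$r  (last char: 'r')
  sorted[5] = u$rtqo  (last char: 'o')
Last column: uqt$ro
Original string S is at sorted index 3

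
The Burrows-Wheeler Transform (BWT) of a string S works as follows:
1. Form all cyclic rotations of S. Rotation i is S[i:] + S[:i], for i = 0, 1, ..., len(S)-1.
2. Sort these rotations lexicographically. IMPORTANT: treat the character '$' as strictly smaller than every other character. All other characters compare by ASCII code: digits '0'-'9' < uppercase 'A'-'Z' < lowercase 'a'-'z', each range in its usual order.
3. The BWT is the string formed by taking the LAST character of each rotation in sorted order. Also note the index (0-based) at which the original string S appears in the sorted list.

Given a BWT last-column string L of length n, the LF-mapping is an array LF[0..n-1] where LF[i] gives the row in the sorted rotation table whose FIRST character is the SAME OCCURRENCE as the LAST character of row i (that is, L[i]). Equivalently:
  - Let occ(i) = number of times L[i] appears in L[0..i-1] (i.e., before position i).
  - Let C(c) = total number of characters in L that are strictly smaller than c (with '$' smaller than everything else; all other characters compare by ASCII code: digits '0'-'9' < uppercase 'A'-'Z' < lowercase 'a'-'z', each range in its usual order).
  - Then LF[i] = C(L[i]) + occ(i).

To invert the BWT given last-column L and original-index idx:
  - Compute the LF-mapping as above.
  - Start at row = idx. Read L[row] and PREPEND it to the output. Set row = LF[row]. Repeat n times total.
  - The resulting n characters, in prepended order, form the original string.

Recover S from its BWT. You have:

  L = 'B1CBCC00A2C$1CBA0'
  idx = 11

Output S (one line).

Answer: BC1C0AACB0CC102B$

Derivation:
LF mapping: 9 4 12 10 13 14 1 2 7 6 15 0 5 16 11 8 3
Walk LF starting at row 11, prepending L[row]:
  step 1: row=11, L[11]='$', prepend. Next row=LF[11]=0
  step 2: row=0, L[0]='B', prepend. Next row=LF[0]=9
  step 3: row=9, L[9]='2', prepend. Next row=LF[9]=6
  step 4: row=6, L[6]='0', prepend. Next row=LF[6]=1
  step 5: row=1, L[1]='1', prepend. Next row=LF[1]=4
  step 6: row=4, L[4]='C', prepend. Next row=LF[4]=13
  step 7: row=13, L[13]='C', prepend. Next row=LF[13]=16
  step 8: row=16, L[16]='0', prepend. Next row=LF[16]=3
  step 9: row=3, L[3]='B', prepend. Next row=LF[3]=10
  step 10: row=10, L[10]='C', prepend. Next row=LF[10]=15
  step 11: row=15, L[15]='A', prepend. Next row=LF[15]=8
  step 12: row=8, L[8]='A', prepend. Next row=LF[8]=7
  step 13: row=7, L[7]='0', prepend. Next row=LF[7]=2
  step 14: row=2, L[2]='C', prepend. Next row=LF[2]=12
  step 15: row=12, L[12]='1', prepend. Next row=LF[12]=5
  step 16: row=5, L[5]='C', prepend. Next row=LF[5]=14
  step 17: row=14, L[14]='B', prepend. Next row=LF[14]=11
Reversed output: BC1C0AACB0CC102B$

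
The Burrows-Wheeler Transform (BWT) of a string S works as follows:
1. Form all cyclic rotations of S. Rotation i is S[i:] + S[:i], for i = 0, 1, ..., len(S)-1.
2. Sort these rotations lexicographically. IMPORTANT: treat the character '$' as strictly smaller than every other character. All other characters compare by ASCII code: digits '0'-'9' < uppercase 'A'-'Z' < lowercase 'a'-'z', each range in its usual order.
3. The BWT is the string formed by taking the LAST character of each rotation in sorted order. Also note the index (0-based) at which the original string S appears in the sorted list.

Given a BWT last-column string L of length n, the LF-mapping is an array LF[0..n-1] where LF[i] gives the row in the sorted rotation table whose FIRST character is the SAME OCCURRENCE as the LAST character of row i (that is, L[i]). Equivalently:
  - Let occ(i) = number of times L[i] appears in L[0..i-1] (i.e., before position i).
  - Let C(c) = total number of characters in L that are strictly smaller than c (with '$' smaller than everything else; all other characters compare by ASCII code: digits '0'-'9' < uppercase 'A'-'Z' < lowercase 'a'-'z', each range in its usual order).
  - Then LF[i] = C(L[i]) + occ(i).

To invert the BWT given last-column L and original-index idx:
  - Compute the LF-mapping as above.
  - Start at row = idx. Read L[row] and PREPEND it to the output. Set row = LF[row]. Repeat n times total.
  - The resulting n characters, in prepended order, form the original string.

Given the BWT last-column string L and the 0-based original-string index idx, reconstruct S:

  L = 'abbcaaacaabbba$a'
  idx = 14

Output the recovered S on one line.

Answer: caaacabbbbaaaba$

Derivation:
LF mapping: 1 9 10 14 2 3 4 15 5 6 11 12 13 7 0 8
Walk LF starting at row 14, prepending L[row]:
  step 1: row=14, L[14]='$', prepend. Next row=LF[14]=0
  step 2: row=0, L[0]='a', prepend. Next row=LF[0]=1
  step 3: row=1, L[1]='b', prepend. Next row=LF[1]=9
  step 4: row=9, L[9]='a', prepend. Next row=LF[9]=6
  step 5: row=6, L[6]='a', prepend. Next row=LF[6]=4
  step 6: row=4, L[4]='a', prepend. Next row=LF[4]=2
  step 7: row=2, L[2]='b', prepend. Next row=LF[2]=10
  step 8: row=10, L[10]='b', prepend. Next row=LF[10]=11
  step 9: row=11, L[11]='b', prepend. Next row=LF[11]=12
  step 10: row=12, L[12]='b', prepend. Next row=LF[12]=13
  step 11: row=13, L[13]='a', prepend. Next row=LF[13]=7
  step 12: row=7, L[7]='c', prepend. Next row=LF[7]=15
  step 13: row=15, L[15]='a', prepend. Next row=LF[15]=8
  step 14: row=8, L[8]='a', prepend. Next row=LF[8]=5
  step 15: row=5, L[5]='a', prepend. Next row=LF[5]=3
  step 16: row=3, L[3]='c', prepend. Next row=LF[3]=14
Reversed output: caaacabbbbaaaba$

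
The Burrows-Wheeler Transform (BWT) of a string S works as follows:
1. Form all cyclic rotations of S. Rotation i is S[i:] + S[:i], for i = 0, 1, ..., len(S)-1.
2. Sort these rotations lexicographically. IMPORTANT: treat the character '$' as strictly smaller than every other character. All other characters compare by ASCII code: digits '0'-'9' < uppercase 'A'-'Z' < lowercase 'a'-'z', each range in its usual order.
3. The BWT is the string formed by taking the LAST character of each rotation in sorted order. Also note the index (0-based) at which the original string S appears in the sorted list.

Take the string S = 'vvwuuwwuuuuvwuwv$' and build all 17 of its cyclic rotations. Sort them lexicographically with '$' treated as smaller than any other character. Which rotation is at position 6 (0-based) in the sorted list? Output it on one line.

All 17 rotations (rotation i = S[i:]+S[:i]):
  rot[0] = vvwuuwwuuuuvwuwv$
  rot[1] = vwuuwwuuuuvwuwv$v
  rot[2] = wuuwwuuuuvwuwv$vv
  rot[3] = uuwwuuuuvwuwv$vvw
  rot[4] = uwwuuuuvwuwv$vvwu
  rot[5] = wwuuuuvwuwv$vvwuu
  rot[6] = wuuuuvwuwv$vvwuuw
  rot[7] = uuuuvwuwv$vvwuuww
  rot[8] = uuuvwuwv$vvwuuwwu
  rot[9] = uuvwuwv$vvwuuwwuu
  rot[10] = uvwuwv$vvwuuwwuuu
  rot[11] = vwuwv$vvwuuwwuuuu
  rot[12] = wuwv$vvwuuwwuuuuv
  rot[13] = uwv$vvwuuwwuuuuvw
  rot[14] = wv$vvwuuwwuuuuvwu
  rot[15] = v$vvwuuwwuuuuvwuw
  rot[16] = $vvwuuwwuuuuvwuwv
Sorted (with $ < everything):
  sorted[0] = $vvwuuwwuuuuvwuwv
  sorted[1] = uuuuvwuwv$vvwuuww
  sorted[2] = uuuvwuwv$vvwuuwwu
  sorted[3] = uuvwuwv$vvwuuwwuu
  sorted[4] = uuwwuuuuvwuwv$vvw
  sorted[5] = uvwuwv$vvwuuwwuuu
  sorted[6] = uwv$vvwuuwwuuuuvw
  sorted[7] = uwwuuuuvwuwv$vvwu
  sorted[8] = v$vvwuuwwuuuuvwuw
  sorted[9] = vvwuuwwuuuuvwuwv$
  sorted[10] = vwuuwwuuuuvwuwv$v
  sorted[11] = vwuwv$vvwuuwwuuuu
  sorted[12] = wuuuuvwuwv$vvwuuw
  sorted[13] = wuuwwuuuuvwuwv$vv
  sorted[14] = wuwv$vvwuuwwuuuuv
  sorted[15] = wv$vvwuuwwuuuuvwu
  sorted[16] = wwuuuuvwuwv$vvwuu
sorted[6] = uwv$vvwuuwwuuuuvw

Answer: uwv$vvwuuwwuuuuvw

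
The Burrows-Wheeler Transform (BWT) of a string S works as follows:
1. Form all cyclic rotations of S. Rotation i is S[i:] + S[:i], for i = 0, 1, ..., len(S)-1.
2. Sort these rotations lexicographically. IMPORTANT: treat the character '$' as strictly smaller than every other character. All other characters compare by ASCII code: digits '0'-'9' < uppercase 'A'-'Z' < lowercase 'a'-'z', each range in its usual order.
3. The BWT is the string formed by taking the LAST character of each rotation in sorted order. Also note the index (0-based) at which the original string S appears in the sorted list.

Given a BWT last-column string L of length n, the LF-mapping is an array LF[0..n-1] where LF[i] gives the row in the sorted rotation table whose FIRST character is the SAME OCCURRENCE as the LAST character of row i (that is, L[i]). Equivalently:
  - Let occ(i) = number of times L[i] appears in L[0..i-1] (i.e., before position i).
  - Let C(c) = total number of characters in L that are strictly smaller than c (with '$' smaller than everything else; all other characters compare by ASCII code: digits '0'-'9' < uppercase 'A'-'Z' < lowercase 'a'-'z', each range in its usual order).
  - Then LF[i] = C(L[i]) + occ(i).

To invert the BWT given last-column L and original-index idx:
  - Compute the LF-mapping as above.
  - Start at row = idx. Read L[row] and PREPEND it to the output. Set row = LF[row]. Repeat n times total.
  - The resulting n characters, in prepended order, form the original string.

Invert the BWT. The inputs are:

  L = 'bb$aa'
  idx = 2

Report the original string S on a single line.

LF mapping: 3 4 0 1 2
Walk LF starting at row 2, prepending L[row]:
  step 1: row=2, L[2]='$', prepend. Next row=LF[2]=0
  step 2: row=0, L[0]='b', prepend. Next row=LF[0]=3
  step 3: row=3, L[3]='a', prepend. Next row=LF[3]=1
  step 4: row=1, L[1]='b', prepend. Next row=LF[1]=4
  step 5: row=4, L[4]='a', prepend. Next row=LF[4]=2
Reversed output: abab$

Answer: abab$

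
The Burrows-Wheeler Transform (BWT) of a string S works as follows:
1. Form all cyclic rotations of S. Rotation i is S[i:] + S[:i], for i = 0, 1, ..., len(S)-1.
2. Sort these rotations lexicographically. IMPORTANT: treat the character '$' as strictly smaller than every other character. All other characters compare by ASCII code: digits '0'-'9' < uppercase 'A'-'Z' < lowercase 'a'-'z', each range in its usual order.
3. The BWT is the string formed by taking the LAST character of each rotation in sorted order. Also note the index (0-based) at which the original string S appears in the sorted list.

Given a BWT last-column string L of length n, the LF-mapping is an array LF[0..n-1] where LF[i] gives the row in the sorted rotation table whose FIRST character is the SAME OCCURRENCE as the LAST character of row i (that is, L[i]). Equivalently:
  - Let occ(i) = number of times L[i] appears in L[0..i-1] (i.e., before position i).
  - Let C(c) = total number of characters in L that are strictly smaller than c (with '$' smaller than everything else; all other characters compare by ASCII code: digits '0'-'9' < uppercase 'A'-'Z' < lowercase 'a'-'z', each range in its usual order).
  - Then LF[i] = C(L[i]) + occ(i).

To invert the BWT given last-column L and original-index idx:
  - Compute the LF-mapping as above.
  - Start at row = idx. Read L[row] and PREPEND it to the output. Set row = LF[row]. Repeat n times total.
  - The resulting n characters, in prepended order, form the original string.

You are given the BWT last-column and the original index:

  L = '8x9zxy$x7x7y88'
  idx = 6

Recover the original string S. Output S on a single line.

LF mapping: 3 7 6 13 8 11 0 9 1 10 2 12 4 5
Walk LF starting at row 6, prepending L[row]:
  step 1: row=6, L[6]='$', prepend. Next row=LF[6]=0
  step 2: row=0, L[0]='8', prepend. Next row=LF[0]=3
  step 3: row=3, L[3]='z', prepend. Next row=LF[3]=13
  step 4: row=13, L[13]='8', prepend. Next row=LF[13]=5
  step 5: row=5, L[5]='y', prepend. Next row=LF[5]=11
  step 6: row=11, L[11]='y', prepend. Next row=LF[11]=12
  step 7: row=12, L[12]='8', prepend. Next row=LF[12]=4
  step 8: row=4, L[4]='x', prepend. Next row=LF[4]=8
  step 9: row=8, L[8]='7', prepend. Next row=LF[8]=1
  step 10: row=1, L[1]='x', prepend. Next row=LF[1]=7
  step 11: row=7, L[7]='x', prepend. Next row=LF[7]=9
  step 12: row=9, L[9]='x', prepend. Next row=LF[9]=10
  step 13: row=10, L[10]='7', prepend. Next row=LF[10]=2
  step 14: row=2, L[2]='9', prepend. Next row=LF[2]=6
Reversed output: 97xxx7x8yy8z8$

Answer: 97xxx7x8yy8z8$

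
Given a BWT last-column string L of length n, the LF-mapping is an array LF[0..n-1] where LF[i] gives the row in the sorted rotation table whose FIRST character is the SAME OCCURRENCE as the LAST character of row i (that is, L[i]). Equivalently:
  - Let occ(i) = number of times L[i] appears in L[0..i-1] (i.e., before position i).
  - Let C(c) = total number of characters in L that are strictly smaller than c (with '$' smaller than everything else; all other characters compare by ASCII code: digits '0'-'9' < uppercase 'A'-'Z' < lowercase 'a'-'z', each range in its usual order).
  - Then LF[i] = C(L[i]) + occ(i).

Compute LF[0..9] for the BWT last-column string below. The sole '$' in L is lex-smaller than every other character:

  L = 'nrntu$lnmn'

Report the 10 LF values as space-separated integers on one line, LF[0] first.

Char counts: '$':1, 'l':1, 'm':1, 'n':4, 'r':1, 't':1, 'u':1
C (first-col start): C('$')=0, C('l')=1, C('m')=2, C('n')=3, C('r')=7, C('t')=8, C('u')=9
L[0]='n': occ=0, LF[0]=C('n')+0=3+0=3
L[1]='r': occ=0, LF[1]=C('r')+0=7+0=7
L[2]='n': occ=1, LF[2]=C('n')+1=3+1=4
L[3]='t': occ=0, LF[3]=C('t')+0=8+0=8
L[4]='u': occ=0, LF[4]=C('u')+0=9+0=9
L[5]='$': occ=0, LF[5]=C('$')+0=0+0=0
L[6]='l': occ=0, LF[6]=C('l')+0=1+0=1
L[7]='n': occ=2, LF[7]=C('n')+2=3+2=5
L[8]='m': occ=0, LF[8]=C('m')+0=2+0=2
L[9]='n': occ=3, LF[9]=C('n')+3=3+3=6

Answer: 3 7 4 8 9 0 1 5 2 6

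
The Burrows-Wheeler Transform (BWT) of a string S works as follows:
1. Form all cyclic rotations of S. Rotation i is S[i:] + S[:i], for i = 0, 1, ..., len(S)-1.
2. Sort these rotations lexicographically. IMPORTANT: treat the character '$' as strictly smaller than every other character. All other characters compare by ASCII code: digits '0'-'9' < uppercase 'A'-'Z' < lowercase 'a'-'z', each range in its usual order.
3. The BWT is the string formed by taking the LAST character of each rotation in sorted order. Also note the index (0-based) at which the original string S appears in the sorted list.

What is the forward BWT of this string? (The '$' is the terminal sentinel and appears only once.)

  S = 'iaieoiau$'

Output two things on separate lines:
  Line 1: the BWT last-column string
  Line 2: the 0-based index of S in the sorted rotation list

All 9 rotations (rotation i = S[i:]+S[:i]):
  rot[0] = iaieoiau$
  rot[1] = aieoiau$i
  rot[2] = ieoiau$ia
  rot[3] = eoiau$iai
  rot[4] = oiau$iaie
  rot[5] = iau$iaieo
  rot[6] = au$iaieoi
  rot[7] = u$iaieoia
  rot[8] = $iaieoiau
Sorted (with $ < everything):
  sorted[0] = $iaieoiau  (last char: 'u')
  sorted[1] = aieoiau$i  (last char: 'i')
  sorted[2] = au$iaieoi  (last char: 'i')
  sorted[3] = eoiau$iai  (last char: 'i')
  sorted[4] = iaieoiau$  (last char: '$')
  sorted[5] = iau$iaieo  (last char: 'o')
  sorted[6] = ieoiau$ia  (last char: 'a')
  sorted[7] = oiau$iaie  (last char: 'e')
  sorted[8] = u$iaieoia  (last char: 'a')
Last column: uiii$oaea
Original string S is at sorted index 4

Answer: uiii$oaea
4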